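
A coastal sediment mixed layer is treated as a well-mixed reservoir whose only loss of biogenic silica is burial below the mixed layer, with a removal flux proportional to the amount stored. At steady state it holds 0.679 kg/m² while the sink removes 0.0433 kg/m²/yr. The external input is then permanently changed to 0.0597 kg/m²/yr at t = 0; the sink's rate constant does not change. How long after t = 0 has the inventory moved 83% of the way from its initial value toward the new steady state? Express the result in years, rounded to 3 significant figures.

τ = M₀/F₀ = 0.679/0.0433 = 15.68 yr.
The remaining gap fraction is e^(−t/τ); 83% covered ⇒ e^(−t/τ) = 0.170.
t = −τ ln(0.170) = 15.68 × 1.772 = 27.79 yr.

27.8 yr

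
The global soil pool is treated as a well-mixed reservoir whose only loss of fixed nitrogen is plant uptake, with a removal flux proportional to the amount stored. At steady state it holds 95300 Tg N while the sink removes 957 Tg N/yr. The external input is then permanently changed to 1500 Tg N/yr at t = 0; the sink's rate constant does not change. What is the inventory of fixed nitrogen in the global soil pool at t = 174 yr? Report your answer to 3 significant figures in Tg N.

140000 Tg N

Residence time τ = M₀/F₀ = 99.58 yr. The eventual steady state is M_∞ = M₀·(F₁/F₀) = 95300 × 1500/957 = 149370 Tg N.
The anomaly ΔM(t) = M(t) − M_∞ decays as ΔM₀·e^(−t/τ) with ΔM₀ = 95300 − 149370 = −54070 Tg N.
At t = 174 yr, e^(−t/τ) = e^(−1.747) = 0.1742, so ΔM = −9422 Tg N and M = 149370 − 9422 = 139950 Tg N.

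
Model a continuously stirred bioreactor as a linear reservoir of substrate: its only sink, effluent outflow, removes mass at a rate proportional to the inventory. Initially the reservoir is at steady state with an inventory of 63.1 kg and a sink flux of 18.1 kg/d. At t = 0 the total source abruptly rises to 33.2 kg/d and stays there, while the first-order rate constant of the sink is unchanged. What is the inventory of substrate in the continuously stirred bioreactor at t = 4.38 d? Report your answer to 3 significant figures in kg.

τ = M₀/F₀ = 63.1/18.1 = 3.486 d; rate constant k = 1/τ.
New steady state M_∞ = F₁/k = F₁·τ = 33.2 × 3.486 = 115.74 kg.
M(t) = M_∞ + (M₀ − M_∞)·e^(−t/τ); t/τ = 4.38/3.486 = 1.256, so e^(−t/τ) = 0.2847.
M(t) = 115.74 − 52.64 × 0.2847 = 100.76 kg.

101 kg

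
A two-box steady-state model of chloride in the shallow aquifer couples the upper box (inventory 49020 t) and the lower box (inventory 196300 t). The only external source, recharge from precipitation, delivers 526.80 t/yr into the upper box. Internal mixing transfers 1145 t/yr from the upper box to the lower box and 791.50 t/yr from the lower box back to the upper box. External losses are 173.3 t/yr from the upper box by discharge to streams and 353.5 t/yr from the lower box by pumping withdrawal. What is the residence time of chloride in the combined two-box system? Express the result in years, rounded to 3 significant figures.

Treat the two boxes together as one reservoir: the mixing fluxes between them are internal recycling, so τ = ΣM / Σ(external losses).
M_total = 49020 + 196300 = 245320 t.
ΣF_external_out = 173.3 + 353.5 = 526.80 t/yr.
τ = M_total / ΣF_ext = 245320 / 526.80 = 465.7 yr.

466 yr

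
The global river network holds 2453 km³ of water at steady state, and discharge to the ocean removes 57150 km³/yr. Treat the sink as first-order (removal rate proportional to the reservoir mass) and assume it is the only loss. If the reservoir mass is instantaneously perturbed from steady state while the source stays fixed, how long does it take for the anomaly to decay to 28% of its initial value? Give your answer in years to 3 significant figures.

For a linear reservoir the anomaly decays as exp(−t/τ) with τ = M/F = 2453/57150 = 0.04292 yr.
exp(−t/τ) = 0.28 ⇒ t = −τ ln(0.28) = 0.04292 × 1.273 = 0.05464 yr.

0.0546 yr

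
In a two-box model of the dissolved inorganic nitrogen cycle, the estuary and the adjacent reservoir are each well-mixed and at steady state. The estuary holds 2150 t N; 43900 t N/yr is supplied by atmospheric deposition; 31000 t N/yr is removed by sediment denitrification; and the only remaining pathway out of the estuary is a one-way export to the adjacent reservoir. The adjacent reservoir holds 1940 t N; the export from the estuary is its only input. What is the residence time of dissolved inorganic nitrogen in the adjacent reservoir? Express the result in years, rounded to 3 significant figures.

Balance the estuary: ΣF_in = 43900 t N/yr.
Export to the adjacent reservoir = ΣF_in − (31000) = 12900 t N/yr.
At steady state the output of the adjacent reservoir equals its input, 12900 t N/yr.
τ = M / F = 1940 / 12900 = 0.1504 yr.

0.150 yr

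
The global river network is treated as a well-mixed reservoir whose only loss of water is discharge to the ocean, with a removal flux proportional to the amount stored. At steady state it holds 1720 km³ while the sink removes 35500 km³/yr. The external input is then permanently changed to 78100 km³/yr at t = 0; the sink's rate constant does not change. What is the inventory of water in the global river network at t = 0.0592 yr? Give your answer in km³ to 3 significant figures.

3180 km³

The sink rate constant is k = F₀/M₀ = 35500/1720 = 20.64 yr⁻¹.
Solving dM/dt = F₁ − kM with M(0) = M₀ gives M(t) = F₁/k + (M₀ − F₁/k)·e^(−kt).
F₁/k = 78100/20.64 = 3784.0 km³; kt = 20.64 × 0.0592 = 1.222, e^(−kt) = 0.2947.
M(0.0592) = 3784.0 + (1720 − 3784.0) × 0.2947 = 3784.0 − 608.2 = 3175.8 km³.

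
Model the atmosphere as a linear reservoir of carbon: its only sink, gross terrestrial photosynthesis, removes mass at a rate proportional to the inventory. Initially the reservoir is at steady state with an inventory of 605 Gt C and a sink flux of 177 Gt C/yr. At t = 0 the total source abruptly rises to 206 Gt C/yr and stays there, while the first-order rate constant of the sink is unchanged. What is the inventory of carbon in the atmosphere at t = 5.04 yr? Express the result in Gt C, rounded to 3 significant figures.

681 Gt C

τ = M₀/F₀ = 605/177 = 3.418 yr; rate constant k = 1/τ.
New steady state M_∞ = F₁/k = F₁·τ = 206 × 3.418 = 704.12 Gt C.
M(t) = M_∞ + (M₀ − M_∞)·e^(−t/τ); t/τ = 5.04/3.418 = 1.475, so e^(−t/τ) = 0.2289.
M(t) = 704.12 − 99.12 × 0.2289 = 681.44 Gt C.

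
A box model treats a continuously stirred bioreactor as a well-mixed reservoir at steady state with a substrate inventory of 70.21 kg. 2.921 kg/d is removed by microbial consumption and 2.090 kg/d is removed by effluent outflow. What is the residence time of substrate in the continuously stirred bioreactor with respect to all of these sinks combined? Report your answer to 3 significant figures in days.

14.0 d

Total removal flux = 2.921 + 2.090 = 5.0110 kg/d.
τ = M / ΣF_out = 70.21 / 5.0110 = 14.01 d.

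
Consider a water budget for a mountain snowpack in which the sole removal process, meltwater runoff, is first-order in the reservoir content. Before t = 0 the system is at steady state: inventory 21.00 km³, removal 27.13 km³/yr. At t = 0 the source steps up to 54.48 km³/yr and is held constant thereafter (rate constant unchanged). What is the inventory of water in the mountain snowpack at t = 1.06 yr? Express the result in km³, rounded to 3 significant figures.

36.8 km³

The sink rate constant is k = F₀/M₀ = 27.13/21.00 = 1.292 yr⁻¹.
Solving dM/dt = F₁ − kM with M(0) = M₀ gives M(t) = F₁/k + (M₀ − F₁/k)·e^(−kt).
F₁/k = 54.48/1.292 = 42.170 km³; kt = 1.292 × 1.06 = 1.369, e^(−kt) = 0.2543.
M(1.06) = 42.170 + (21.00 − 42.170) × 0.2543 = 42.170 − 5.383 = 36.788 km³.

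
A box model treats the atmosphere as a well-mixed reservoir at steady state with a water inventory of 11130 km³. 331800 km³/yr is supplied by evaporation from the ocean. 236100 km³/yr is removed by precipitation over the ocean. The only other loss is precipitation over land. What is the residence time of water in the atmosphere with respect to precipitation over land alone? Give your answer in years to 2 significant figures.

At steady state ΣF_in = ΣF_out.
ΣF_in = 331800 km³/yr.
Precipitation over land flux = ΣF_in − (236100) = 331800 − 236100 = 95700 km³/yr.
τ = M / F = 11130 / 95700 = 0.1163 yr.

0.12 yr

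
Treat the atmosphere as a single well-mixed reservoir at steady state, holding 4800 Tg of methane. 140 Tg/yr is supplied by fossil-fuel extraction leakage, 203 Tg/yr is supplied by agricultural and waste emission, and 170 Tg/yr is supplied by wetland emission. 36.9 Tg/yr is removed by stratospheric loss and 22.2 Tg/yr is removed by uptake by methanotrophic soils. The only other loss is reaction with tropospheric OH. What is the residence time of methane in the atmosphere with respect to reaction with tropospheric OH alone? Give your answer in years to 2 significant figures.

11 yr

At steady state ΣF_in = ΣF_out.
ΣF_in = 140 + 203 + 170 = 513.00 Tg/yr.
Reaction with tropospheric OH flux = ΣF_in − (36.9 + 22.2) = 513.00 − 59.10 = 453.9 Tg/yr.
τ = M / F = 4800 / 453.9 = 10.58 yr.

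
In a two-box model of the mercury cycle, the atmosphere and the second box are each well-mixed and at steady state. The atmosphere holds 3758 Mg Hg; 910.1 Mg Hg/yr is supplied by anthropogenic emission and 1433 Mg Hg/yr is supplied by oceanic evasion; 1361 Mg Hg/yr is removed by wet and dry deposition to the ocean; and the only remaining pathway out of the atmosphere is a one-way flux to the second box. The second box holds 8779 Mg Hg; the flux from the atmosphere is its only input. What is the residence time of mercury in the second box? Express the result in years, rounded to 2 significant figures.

8.9 yr

Balance the atmosphere: ΣF_in = 910.1 + 1433 = 2343.1 Mg Hg/yr.
Flux to the second box = ΣF_in − (1361) = 982.10 Mg Hg/yr.
At steady state the output of the second box equals its input, 982.10 Mg Hg/yr.
τ = M / F = 8779 / 982.10 = 8.939 yr.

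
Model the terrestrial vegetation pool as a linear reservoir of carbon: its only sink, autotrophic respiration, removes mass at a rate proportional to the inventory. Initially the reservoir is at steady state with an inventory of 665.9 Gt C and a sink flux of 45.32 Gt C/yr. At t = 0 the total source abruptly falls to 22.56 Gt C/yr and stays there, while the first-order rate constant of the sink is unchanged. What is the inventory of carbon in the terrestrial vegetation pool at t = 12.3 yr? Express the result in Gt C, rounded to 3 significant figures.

Residence time τ = M₀/F₀ = 14.69 yr. The eventual steady state is M_∞ = M₀·(F₁/F₀) = 665.9 × 22.56/45.32 = 331.48 Gt C.
The anomaly ΔM(t) = M(t) − M_∞ decays as ΔM₀·e^(−t/τ) with ΔM₀ = 665.9 − 331.48 = 334.4 Gt C.
At t = 12.3 yr, e^(−t/τ) = e^(−0.8371) = 0.4330, so ΔM = 144.8 Gt C and M = 331.48 + 144.8 = 476.27 Gt C.

476 Gt C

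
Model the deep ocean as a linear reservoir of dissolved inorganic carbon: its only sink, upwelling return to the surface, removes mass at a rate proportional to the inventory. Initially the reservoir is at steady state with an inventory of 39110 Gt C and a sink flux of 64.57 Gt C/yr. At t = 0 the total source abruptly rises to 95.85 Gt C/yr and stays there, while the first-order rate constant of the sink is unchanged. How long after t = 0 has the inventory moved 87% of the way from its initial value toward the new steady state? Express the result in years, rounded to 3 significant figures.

1240 yr

τ = M₀/F₀ = 39110/64.57 = 605.7 yr.
The remaining gap fraction is e^(−t/τ); 87% covered ⇒ e^(−t/τ) = 0.130.
t = −τ ln(0.130) = 605.7 × 2.040 = 1236 yr.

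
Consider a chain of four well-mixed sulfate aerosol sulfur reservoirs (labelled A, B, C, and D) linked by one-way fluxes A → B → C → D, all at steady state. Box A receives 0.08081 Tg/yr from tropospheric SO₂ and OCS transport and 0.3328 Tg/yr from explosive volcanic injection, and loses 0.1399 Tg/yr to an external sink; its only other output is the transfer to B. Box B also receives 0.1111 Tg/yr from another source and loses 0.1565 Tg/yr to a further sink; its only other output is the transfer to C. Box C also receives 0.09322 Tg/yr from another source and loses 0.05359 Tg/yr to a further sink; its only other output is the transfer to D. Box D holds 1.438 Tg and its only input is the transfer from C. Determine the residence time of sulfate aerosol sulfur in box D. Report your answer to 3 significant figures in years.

Box A: F(A→B) = (0.08081 + 0.3328) − 0.1399 = 0.27371 Tg/yr.
Box B: F(B→C) = (0.27371 + 0.1111) − 0.1565 = 0.22831 Tg/yr.
Box C: F(C→D) = (0.22831 + 0.09322) − 0.05359 = 0.26794 Tg/yr.
Box D throughput = its input = 0.26794 Tg/yr; τ = 1.438 / 0.26794 = 5.367 yr.

5.37 yr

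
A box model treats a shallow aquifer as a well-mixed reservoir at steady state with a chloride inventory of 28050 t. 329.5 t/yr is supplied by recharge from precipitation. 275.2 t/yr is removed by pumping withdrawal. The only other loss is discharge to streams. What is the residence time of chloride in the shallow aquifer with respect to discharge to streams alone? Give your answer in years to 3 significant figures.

517 yr

At steady state ΣF_in = ΣF_out.
ΣF_in = 329.50 t/yr.
Discharge to streams flux = ΣF_in − (275.2) = 329.50 − 275.2 = 54.30 t/yr.
τ = M / F = 28050 / 54.30 = 516.6 yr.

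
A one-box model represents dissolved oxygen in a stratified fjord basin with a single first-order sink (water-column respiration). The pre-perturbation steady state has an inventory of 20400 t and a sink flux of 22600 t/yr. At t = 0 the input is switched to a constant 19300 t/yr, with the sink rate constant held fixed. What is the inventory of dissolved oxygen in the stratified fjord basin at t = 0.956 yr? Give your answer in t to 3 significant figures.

The sink rate constant is k = F₀/M₀ = 22600/20400 = 1.108 yr⁻¹.
Solving dM/dt = F₁ − kM with M(0) = M₀ gives M(t) = F₁/k + (M₀ − F₁/k)·e^(−kt).
F₁/k = 19300/1.108 = 17421 t; kt = 1.108 × 0.956 = 1.059, e^(−kt) = 0.3468.
M(0.956) = 17421 + (20400 − 17421) × 0.3468 = 17421 + 1033 = 18454 t.

18500 t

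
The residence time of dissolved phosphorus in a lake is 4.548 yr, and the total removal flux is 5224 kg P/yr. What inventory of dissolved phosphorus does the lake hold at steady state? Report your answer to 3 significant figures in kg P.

23800 kg P

τ = M/F ⇒ M = τ × F = 4.548 × 5224 = 23760 kg P.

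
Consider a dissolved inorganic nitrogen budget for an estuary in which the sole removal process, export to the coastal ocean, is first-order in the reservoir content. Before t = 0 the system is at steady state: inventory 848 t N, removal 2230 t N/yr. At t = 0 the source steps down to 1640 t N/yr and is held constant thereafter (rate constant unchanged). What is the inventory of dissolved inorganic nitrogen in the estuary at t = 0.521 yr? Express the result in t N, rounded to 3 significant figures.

681 t N

τ = M₀/F₀ = 848/2230 = 0.3803 yr; rate constant k = 1/τ.
New steady state M_∞ = F₁/k = F₁·τ = 1640 × 0.3803 = 623.64 t N.
M(t) = M_∞ + (M₀ − M_∞)·e^(−t/τ); t/τ = 0.521/0.3803 = 1.370, so e^(−t/τ) = 0.2541.
M(t) = 623.64 + 224.4 × 0.2541 = 680.65 t N.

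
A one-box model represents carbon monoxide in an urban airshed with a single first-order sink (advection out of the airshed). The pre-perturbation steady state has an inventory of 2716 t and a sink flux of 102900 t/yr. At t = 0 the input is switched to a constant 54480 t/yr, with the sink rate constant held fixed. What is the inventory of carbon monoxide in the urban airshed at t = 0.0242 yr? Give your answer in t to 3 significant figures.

The sink rate constant is k = F₀/M₀ = 102900/2716 = 37.89 yr⁻¹.
Solving dM/dt = F₁ − kM with M(0) = M₀ gives M(t) = F₁/k + (M₀ − F₁/k)·e^(−kt).
F₁/k = 54480/37.89 = 1438.0 t; kt = 37.89 × 0.0242 = 0.9169, e^(−kt) = 0.3998.
M(0.0242) = 1438.0 + (2716 − 1438.0) × 0.3998 = 1438.0 + 510.9 = 1948.9 t.

1950 t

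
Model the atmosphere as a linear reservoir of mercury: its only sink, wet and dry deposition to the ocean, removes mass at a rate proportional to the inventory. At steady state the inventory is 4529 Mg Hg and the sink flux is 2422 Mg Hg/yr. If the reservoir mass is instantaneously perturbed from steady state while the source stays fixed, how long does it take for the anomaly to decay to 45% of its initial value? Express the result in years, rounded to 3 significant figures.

For a linear reservoir the anomaly decays as exp(−t/τ) with τ = M/F = 4529/2422 = 1.870 yr.
exp(−t/τ) = 0.45 ⇒ t = −τ ln(0.45) = 1.870 × 0.7985 = 1.493 yr.

1.49 yr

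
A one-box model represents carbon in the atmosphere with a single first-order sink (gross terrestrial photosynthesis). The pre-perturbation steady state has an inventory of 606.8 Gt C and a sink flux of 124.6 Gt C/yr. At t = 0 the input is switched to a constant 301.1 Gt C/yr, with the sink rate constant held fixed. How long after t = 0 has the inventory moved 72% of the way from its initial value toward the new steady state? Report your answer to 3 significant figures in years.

τ = M₀/F₀ = 606.8/124.6 = 4.870 yr.
The remaining gap fraction is e^(−t/τ); 72% covered ⇒ e^(−t/τ) = 0.280.
t = −τ ln(0.280) = 4.870 × 1.273 = 6.199 yr.

6.20 yr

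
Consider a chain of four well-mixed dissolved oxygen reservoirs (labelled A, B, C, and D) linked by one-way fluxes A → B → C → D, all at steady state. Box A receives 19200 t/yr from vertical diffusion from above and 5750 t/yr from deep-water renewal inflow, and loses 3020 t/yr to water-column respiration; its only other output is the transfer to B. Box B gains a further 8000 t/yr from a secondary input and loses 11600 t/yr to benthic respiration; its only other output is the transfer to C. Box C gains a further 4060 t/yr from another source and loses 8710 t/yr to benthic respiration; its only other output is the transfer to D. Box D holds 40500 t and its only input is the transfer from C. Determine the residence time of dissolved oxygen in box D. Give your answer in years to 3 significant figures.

Box A: F(A→B) = (19200 + 5750) − 3020 = 21930 t/yr.
Box B: F(B→C) = (21930 + 8000) − 11600 = 18330 t/yr.
Box C: F(C→D) = (18330 + 4060) − 8710 = 13680 t/yr.
Box D throughput = its input = 13680 t/yr; τ = 40500 / 13680 = 2.961 yr.

2.96 yr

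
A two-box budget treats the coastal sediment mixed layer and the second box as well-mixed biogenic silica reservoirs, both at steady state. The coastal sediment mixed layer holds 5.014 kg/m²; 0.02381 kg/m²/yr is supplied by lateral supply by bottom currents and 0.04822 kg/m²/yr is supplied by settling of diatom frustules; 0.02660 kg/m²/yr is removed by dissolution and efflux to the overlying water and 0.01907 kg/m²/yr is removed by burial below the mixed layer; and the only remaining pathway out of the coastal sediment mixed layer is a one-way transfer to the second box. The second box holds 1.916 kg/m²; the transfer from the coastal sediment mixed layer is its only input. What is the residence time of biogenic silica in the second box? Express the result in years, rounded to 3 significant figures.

Balance the coastal sediment mixed layer: ΣF_in = 0.02381 + 0.04822 = 0.072030 kg/m²/yr.
Transfer to the second box = ΣF_in − (0.02660 + 0.01907) = 0.026360 kg/m²/yr.
At steady state the output of the second box equals its input, 0.026360 kg/m²/yr.
τ = M / F = 1.916 / 0.026360 = 72.69 yr.

72.7 yr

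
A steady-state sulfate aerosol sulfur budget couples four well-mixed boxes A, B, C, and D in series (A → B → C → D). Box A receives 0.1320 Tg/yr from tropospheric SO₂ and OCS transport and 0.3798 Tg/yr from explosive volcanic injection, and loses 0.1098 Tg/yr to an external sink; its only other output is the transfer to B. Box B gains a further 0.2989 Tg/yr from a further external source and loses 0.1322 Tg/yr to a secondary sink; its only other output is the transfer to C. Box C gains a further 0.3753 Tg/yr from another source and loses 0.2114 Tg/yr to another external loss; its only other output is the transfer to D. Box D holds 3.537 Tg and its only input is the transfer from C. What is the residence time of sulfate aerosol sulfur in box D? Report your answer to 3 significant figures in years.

Box A: F(A→B) = (0.1320 + 0.3798) − 0.1098 = 0.40200 Tg/yr.
Box B: F(B→C) = (0.40200 + 0.2989) − 0.1322 = 0.56870 Tg/yr.
Box C: F(C→D) = (0.56870 + 0.3753) − 0.2114 = 0.73260 Tg/yr.
Box D throughput = its input = 0.73260 Tg/yr; τ = 3.537 / 0.73260 = 4.828 yr.

4.83 yr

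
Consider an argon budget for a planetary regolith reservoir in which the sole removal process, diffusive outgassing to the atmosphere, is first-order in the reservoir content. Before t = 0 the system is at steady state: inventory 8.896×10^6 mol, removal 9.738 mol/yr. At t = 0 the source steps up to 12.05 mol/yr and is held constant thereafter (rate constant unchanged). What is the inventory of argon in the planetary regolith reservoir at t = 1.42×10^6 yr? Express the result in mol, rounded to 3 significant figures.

Residence time τ = M₀/F₀ = 913500 yr. The eventual steady state is M_∞ = M₀·(F₁/F₀) = 8.896×10^6 × 12.05/9.738 = 1.1008×10^7 mol.
The anomaly ΔM(t) = M(t) − M_∞ decays as ΔM₀·e^(−t/τ) with ΔM₀ = 8.896×10^6 − 1.1008×10^7 = −2.112×10^6 mol.
At t = 1.42×10^6 yr, e^(−t/τ) = e^(−1.554) = 0.2113, so ΔM = −446300 mol and M = 1.1008×10^7 − 446300 = 1.0562×10^7 mol.

1.06×10^7 mol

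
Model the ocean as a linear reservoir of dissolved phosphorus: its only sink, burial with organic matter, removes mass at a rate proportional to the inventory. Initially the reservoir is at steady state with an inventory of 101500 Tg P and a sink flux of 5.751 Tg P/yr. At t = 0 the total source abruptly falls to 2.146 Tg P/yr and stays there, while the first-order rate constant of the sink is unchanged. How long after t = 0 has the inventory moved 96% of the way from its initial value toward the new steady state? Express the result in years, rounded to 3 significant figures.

τ = M₀/F₀ = 101500/5.751 = 17650 yr.
The remaining gap fraction is e^(−t/τ); 96% covered ⇒ e^(−t/τ) = 0.0400.
t = −τ ln(0.0400) = 17650 × 3.219 = 56810 yr.

56800 yr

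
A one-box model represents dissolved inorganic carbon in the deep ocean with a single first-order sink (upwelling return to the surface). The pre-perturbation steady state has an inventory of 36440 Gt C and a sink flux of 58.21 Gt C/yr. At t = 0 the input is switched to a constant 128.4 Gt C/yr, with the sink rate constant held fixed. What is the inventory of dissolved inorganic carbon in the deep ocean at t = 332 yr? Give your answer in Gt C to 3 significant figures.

τ = M₀/F₀ = 36440/58.21 = 626.0 yr; rate constant k = 1/τ.
New steady state M_∞ = F₁/k = F₁·τ = 128.4 × 626.0 = 80380 Gt C.
M(t) = M_∞ + (M₀ − M_∞)·e^(−t/τ); t/τ = 332/626.0 = 0.5303, so e^(−t/τ) = 0.5884.
M(t) = 80380 − 43940 × 0.5884 = 54525 Gt C.

54500 Gt C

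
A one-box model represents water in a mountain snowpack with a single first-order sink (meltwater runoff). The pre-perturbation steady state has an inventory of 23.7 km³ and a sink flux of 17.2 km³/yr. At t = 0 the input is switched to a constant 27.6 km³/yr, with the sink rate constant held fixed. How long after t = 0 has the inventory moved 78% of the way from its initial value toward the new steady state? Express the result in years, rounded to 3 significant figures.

τ = M₀/F₀ = 23.7/17.2 = 1.378 yr.
The remaining gap fraction is e^(−t/τ); 78% covered ⇒ e^(−t/τ) = 0.220.
t = −τ ln(0.220) = 1.378 × 1.514 = 2.086 yr.

2.09 yr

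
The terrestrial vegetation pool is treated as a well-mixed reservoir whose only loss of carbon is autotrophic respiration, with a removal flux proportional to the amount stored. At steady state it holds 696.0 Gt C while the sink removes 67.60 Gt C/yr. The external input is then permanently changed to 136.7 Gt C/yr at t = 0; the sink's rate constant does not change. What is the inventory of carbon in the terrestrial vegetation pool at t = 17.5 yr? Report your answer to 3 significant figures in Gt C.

Residence time τ = M₀/F₀ = 10.30 yr. The eventual steady state is M_∞ = M₀·(F₁/F₀) = 696.0 × 136.7/67.60 = 1407.4 Gt C.
The anomaly ΔM(t) = M(t) − M_∞ decays as ΔM₀·e^(−t/τ) with ΔM₀ = 696.0 − 1407.4 = −711.4 Gt C.
At t = 17.5 yr, e^(−t/τ) = e^(−1.700) = 0.1827, so ΔM = −130.0 Gt C and M = 1407.4 − 130.0 = 1277.4 Gt C.

1280 Gt C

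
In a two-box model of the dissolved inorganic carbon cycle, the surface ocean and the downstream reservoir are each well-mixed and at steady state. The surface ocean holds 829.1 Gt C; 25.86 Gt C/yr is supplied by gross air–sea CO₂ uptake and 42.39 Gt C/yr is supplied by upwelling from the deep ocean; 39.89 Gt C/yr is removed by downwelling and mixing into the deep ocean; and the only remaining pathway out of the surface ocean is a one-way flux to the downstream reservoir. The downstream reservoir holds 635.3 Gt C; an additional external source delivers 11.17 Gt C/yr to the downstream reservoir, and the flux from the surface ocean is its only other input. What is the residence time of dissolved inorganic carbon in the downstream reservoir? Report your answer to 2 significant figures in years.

Balance the surface ocean: ΣF_in = 25.86 + 42.39 = 68.250 Gt C/yr.
Flux to the downstream reservoir = ΣF_in − (39.89) = 28.360 Gt C/yr.
Total input to the downstream reservoir = 28.360 + 11.17 = 39.530 Gt C/yr; at steady state this equals its total output.
τ = M / F = 635.3 / 39.530 = 16.07 yr.

16 yr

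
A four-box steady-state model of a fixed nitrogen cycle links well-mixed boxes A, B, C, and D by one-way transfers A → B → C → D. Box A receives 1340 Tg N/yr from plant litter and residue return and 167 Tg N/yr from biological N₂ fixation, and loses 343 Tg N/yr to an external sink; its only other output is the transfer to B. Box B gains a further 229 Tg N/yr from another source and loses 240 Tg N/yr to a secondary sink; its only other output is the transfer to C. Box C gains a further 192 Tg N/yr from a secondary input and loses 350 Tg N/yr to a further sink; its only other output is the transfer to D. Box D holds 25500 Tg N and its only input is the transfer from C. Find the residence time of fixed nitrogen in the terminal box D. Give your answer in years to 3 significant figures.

25.6 yr

Box A: F(A→B) = (1340 + 167) − 343 = 1164.0 Tg N/yr.
Box B: F(B→C) = (1164.0 + 229) − 240 = 1153.0 Tg N/yr.
Box C: F(C→D) = (1153.0 + 192) − 350 = 995.00 Tg N/yr.
Box D throughput = its input = 995.00 Tg N/yr; τ = 25500 / 995.00 = 25.63 yr.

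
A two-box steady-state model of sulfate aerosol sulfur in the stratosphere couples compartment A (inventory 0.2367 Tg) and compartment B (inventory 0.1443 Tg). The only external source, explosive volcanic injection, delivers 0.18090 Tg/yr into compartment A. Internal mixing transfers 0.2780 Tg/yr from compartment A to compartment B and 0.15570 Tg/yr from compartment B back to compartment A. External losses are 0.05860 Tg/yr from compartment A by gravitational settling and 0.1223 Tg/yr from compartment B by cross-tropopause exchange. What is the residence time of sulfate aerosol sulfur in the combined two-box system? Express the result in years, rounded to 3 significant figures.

Treat the two boxes together as one reservoir: the mixing fluxes between them are internal recycling, so τ = ΣM / Σ(external losses).
M_total = 0.2367 + 0.1443 = 0.38100 Tg.
ΣF_external_out = 0.05860 + 0.1223 = 0.18090 Tg/yr.
τ = M_total / ΣF_ext = 0.38100 / 0.18090 = 2.106 yr.

2.11 yr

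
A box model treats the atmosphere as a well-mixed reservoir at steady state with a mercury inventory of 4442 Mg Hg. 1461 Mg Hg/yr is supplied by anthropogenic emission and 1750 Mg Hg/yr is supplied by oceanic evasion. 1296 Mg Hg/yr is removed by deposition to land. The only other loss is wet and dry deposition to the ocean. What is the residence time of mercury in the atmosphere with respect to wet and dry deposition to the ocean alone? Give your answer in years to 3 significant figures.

At steady state ΣF_in = ΣF_out.
ΣF_in = 1461 + 1750 = 3211.0 Mg Hg/yr.
Wet and dry deposition to the ocean flux = ΣF_in − (1296) = 3211.0 − 1296 = 1915 Mg Hg/yr.
τ = M / F = 4442 / 1915 = 2.320 yr.

2.32 yr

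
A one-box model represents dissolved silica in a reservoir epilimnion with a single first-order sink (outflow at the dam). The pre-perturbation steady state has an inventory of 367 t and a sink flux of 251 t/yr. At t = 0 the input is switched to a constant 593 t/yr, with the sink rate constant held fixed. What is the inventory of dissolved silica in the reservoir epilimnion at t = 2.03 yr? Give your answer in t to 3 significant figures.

The sink rate constant is k = F₀/M₀ = 251/367 = 0.6839 yr⁻¹.
Solving dM/dt = F₁ − kM with M(0) = M₀ gives M(t) = F₁/k + (M₀ − F₁/k)·e^(−kt).
F₁/k = 593/0.6839 = 867.06 t; kt = 0.6839 × 2.03 = 1.388, e^(−kt) = 0.2495.
M(2.03) = 867.06 + (367 − 867.06) × 0.2495 = 867.06 − 124.8 = 742.30 t.

742 t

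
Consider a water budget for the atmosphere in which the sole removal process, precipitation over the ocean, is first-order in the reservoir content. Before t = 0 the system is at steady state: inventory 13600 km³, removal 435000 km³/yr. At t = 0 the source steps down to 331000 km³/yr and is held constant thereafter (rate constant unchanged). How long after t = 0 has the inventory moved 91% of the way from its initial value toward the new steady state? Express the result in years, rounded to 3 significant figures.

0.0753 yr

τ = M₀/F₀ = 13600/435000 = 0.03126 yr.
The remaining gap fraction is e^(−t/τ); 91% covered ⇒ e^(−t/τ) = 0.0900.
t = −τ ln(0.0900) = 0.03126 × 2.408 = 0.07528 yr.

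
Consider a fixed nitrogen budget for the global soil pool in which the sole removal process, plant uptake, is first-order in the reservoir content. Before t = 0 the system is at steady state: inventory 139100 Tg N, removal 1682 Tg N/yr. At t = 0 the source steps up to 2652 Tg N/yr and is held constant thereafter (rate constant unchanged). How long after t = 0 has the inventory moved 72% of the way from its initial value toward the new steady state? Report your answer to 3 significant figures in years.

τ = M₀/F₀ = 139100/1682 = 82.70 yr.
The remaining gap fraction is e^(−t/τ); 72% covered ⇒ e^(−t/τ) = 0.280.
t = −τ ln(0.280) = 82.70 × 1.273 = 105.3 yr.

105 yr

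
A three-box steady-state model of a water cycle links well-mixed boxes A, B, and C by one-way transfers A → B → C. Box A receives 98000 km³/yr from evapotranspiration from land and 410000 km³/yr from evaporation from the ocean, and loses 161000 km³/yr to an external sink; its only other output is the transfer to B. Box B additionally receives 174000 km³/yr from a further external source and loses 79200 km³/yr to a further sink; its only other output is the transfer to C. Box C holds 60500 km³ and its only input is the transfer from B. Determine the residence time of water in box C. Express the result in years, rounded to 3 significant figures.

Box A: F(A→B) = (98000 + 410000) − 161000 = 347000 km³/yr.
Box B: F(B→C) = (347000 + 174000) − 79200 = 441800 km³/yr.
Box C throughput = its input = 441800 km³/yr; τ = 60500 / 441800 = 0.1369 yr.

0.137 yr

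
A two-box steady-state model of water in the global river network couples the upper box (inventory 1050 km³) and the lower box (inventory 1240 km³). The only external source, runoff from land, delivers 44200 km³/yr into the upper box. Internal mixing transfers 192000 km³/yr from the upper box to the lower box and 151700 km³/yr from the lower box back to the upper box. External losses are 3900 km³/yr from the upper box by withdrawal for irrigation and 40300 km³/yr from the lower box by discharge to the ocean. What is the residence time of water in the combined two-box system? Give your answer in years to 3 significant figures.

0.0518 yr

Treat the two boxes together as one reservoir: the mixing fluxes between them are internal recycling, so τ = ΣM / Σ(external losses).
M_total = 1050 + 1240 = 2290.0 km³.
ΣF_external_out = 3900 + 40300 = 44200 km³/yr.
τ = M_total / ΣF_ext = 2290.0 / 44200 = 0.05181 yr.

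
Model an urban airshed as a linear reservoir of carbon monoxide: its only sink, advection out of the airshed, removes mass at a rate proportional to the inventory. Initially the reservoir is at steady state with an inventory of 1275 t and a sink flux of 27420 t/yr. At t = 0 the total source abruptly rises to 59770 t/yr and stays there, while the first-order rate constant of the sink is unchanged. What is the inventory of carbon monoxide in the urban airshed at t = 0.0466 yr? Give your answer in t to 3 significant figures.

The sink rate constant is k = F₀/M₀ = 27420/1275 = 21.51 yr⁻¹.
Solving dM/dt = F₁ − kM with M(0) = M₀ gives M(t) = F₁/k + (M₀ − F₁/k)·e^(−kt).
F₁/k = 59770/21.51 = 2779.2 t; kt = 21.51 × 0.0466 = 1.002, e^(−kt) = 0.3671.
M(0.0466) = 2779.2 + (1275 − 2779.2) × 0.3671 = 2779.2 − 552.2 = 2227.1 t.

2230 t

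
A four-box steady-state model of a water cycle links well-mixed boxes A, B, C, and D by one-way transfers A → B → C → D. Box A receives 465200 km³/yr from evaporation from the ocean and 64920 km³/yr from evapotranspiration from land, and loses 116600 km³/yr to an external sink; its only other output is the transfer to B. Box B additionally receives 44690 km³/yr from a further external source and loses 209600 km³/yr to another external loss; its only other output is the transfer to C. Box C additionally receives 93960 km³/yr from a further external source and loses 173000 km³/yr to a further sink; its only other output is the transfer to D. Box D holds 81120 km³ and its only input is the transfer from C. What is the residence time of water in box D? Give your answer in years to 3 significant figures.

0.478 yr

Box A: F(A→B) = (465200 + 64920) − 116600 = 413520 km³/yr.
Box B: F(B→C) = (413520 + 44690) − 209600 = 248610 km³/yr.
Box C: F(C→D) = (248610 + 93960) − 173000 = 169570 km³/yr.
Box D throughput = its input = 169570 km³/yr; τ = 81120 / 169570 = 0.4784 yr.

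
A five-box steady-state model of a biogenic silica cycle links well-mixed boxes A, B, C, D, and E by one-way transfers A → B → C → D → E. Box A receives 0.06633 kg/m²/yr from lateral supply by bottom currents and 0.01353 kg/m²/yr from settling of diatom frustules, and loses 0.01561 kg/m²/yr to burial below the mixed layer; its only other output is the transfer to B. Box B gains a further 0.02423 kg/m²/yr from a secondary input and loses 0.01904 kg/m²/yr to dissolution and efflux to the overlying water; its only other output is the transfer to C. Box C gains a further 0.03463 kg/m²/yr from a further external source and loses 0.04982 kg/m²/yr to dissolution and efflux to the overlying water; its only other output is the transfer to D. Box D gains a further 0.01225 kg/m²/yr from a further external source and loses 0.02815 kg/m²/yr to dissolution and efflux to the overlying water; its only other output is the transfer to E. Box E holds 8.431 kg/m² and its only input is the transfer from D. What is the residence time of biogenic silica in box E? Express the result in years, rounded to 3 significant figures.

Box A: F(A→B) = (0.06633 + 0.01353) − 0.01561 = 0.064250 kg/m²/yr.
Box B: F(B→C) = (0.064250 + 0.02423) − 0.01904 = 0.069440 kg/m²/yr.
Box C: F(C→D) = (0.069440 + 0.03463) − 0.04982 = 0.054250 kg/m²/yr.
Box D: F(D→E) = (0.054250 + 0.01225) − 0.02815 = 0.038350 kg/m²/yr.
Box E throughput = its input = 0.038350 kg/m²/yr; τ = 8.431 / 0.038350 = 219.8 yr.

220 yr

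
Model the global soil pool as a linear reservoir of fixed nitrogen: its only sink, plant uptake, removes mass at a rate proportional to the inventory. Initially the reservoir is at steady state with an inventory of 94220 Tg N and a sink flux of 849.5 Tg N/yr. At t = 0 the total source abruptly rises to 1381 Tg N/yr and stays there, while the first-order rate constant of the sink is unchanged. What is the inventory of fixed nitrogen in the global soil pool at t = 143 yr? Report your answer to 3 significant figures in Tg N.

137000 Tg N

Residence time τ = M₀/F₀ = 110.9 yr. The eventual steady state is M_∞ = M₀·(F₁/F₀) = 94220 × 1381/849.5 = 153170 Tg N.
The anomaly ΔM(t) = M(t) − M_∞ decays as ΔM₀·e^(−t/τ) with ΔM₀ = 94220 − 153170 = −58950 Tg N.
At t = 143 yr, e^(−t/τ) = e^(−1.289) = 0.2755, so ΔM = −16240 Tg N and M = 153170 − 16240 = 136930 Tg N.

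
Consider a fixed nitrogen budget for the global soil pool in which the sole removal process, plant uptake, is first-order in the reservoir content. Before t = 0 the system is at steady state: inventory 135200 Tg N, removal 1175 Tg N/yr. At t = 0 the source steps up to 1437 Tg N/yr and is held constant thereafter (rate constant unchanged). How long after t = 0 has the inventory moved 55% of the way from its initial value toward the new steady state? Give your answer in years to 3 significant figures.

91.9 yr

τ = M₀/F₀ = 135200/1175 = 115.1 yr.
The remaining gap fraction is e^(−t/τ); 55% covered ⇒ e^(−t/τ) = 0.450.
t = −τ ln(0.450) = 115.1 × 0.7985 = 91.88 yr.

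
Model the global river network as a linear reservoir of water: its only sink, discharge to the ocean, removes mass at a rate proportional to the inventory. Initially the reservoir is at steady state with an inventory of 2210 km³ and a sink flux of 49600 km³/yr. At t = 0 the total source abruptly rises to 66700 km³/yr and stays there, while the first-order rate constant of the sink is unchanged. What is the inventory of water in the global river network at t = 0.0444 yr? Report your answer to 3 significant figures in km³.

2690 km³

The sink rate constant is k = F₀/M₀ = 49600/2210 = 22.44 yr⁻¹.
Solving dM/dt = F₁ − kM with M(0) = M₀ gives M(t) = F₁/k + (M₀ − F₁/k)·e^(−kt).
F₁/k = 66700/22.44 = 2971.9 km³; kt = 22.44 × 0.0444 = 0.9965, e^(−kt) = 0.3692.
M(0.0444) = 2971.9 + (2210 − 2971.9) × 0.3692 = 2971.9 − 281.3 = 2690.6 km³.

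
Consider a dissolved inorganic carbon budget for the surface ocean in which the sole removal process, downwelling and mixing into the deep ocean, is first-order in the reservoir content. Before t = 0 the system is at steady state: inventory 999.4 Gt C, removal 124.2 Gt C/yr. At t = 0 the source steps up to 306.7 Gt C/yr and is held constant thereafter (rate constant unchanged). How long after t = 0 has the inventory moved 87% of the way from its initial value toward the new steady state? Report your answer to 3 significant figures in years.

16.4 yr

τ = M₀/F₀ = 999.4/124.2 = 8.047 yr.
The remaining gap fraction is e^(−t/τ); 87% covered ⇒ e^(−t/τ) = 0.130.
t = −τ ln(0.130) = 8.047 × 2.040 = 16.42 yr.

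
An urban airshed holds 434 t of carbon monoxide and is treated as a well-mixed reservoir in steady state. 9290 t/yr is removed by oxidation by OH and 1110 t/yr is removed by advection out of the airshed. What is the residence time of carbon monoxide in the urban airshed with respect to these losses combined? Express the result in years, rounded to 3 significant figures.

0.0417 yr

Total removal = 9290 + 1110 = 10400 t/yr.
τ = M / ΣF_out = 434 / 10400 = 0.04173 yr.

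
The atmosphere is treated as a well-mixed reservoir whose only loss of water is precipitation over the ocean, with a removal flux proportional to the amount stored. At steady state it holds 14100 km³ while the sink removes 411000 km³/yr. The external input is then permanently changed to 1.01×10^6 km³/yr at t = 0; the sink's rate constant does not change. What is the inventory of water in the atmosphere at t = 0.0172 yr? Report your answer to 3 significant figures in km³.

22200 km³

Residence time τ = M₀/F₀ = 0.03431 yr. The eventual steady state is M_∞ = M₀·(F₁/F₀) = 14100 × 1.01×10^6/411000 = 34650 km³.
The anomaly ΔM(t) = M(t) − M_∞ decays as ΔM₀·e^(−t/τ) with ΔM₀ = 14100 − 34650 = −20550 km³.
At t = 0.0172 yr, e^(−t/τ) = e^(−0.5014) = 0.6057, so ΔM = −12450 km³ and M = 34650 − 12450 = 22203 km³.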